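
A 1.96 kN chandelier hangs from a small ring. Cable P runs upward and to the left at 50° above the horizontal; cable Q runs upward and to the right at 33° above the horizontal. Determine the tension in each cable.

T_P = 1.656 kN, T_Q = 1.269 kN

ΣF_x = 0: −T_P·cos50° + T_Q·cos33° = 0 → T_Q = 0.766436·T_P.
ΣF_y = 0: T_P·sin50° + T_Q·sin33° = 1.96.
Substitute: T_P·(0.766044 + 0.766436·0.544639) = 1.96 → T_P = 1.65614 ≈ 1.656 kN.
Then T_Q = 0.766436 × 1.65614 = 1.269 kN.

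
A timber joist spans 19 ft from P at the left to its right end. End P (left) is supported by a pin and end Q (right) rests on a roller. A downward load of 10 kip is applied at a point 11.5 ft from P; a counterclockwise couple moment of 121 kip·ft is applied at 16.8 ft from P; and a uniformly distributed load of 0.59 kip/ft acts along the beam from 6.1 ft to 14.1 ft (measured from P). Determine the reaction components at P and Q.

Resultant of the distributed load: 0.59 × 8 = 4.72 kip at 10.1 ft from P.
Taking moments about P: Q_y·19 − 10·11.5 + 121 − (0.59·8)·10.1 = 0 → Q_y = 41.672/19 = 2.19326 ≈ 2.193 kip.
ΣF_y = 0: P_y + 2.19326 − 10 − 0.59·8 = 0 → P_y = 12.53 kip.
ΣF_x = 0: no horizontal applied forces, so P_x = 0.

P_x = 0, P_y = 12.53 kip, Q_y = 2.193 kip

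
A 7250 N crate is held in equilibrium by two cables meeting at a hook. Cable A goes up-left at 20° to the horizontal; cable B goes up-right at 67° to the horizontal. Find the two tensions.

T_A = 2837 N, T_B = 6822 N

ΣF_x = 0: −T_A·cos20° + T_B·cos67° = 0 → T_B = 2.40496·T_A.
ΣF_y = 0: T_A·sin20° + T_B·sin67° = 7250.
Substitute: T_A·(0.34202 + 2.40496·0.920505) = 7250 → T_A = 2836.69 ≈ 2837 N.
Then T_B = 2.40496 × 2836.69 = 6822 N.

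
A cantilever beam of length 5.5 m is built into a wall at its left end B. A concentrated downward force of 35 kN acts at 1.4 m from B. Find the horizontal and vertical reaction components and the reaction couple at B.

B_x = 0, B_y = 35.00 kN, M_B = 49.00 kN·m

ΣF_x = 0: B_x = 0.
ΣF_y = 0: B_y − 35 = 0 → B_y = 35.00 kN.
ΣM about B: M_B − 35·1.4 = 0 → M_B = 49.00 kN·m.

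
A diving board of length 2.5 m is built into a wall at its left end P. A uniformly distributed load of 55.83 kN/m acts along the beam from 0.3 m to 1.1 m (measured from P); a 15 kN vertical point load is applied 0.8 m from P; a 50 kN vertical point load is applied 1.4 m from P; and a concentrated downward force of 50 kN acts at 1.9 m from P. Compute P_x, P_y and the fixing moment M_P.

P_x = 0, P_y = 159.7 kN, M_P = 208.3 kN·m

Resultant of the distributed load: 55.83 × 0.8 = 44.664 kN at 0.7 m from P.
ΣF_x = 0: P_x = 0.
ΣF_y = 0: P_y − 55.83·0.8 − 15 − 50 − 50 = 0 → P_y = 159.7 kN.
ΣM about P: M_P − (55.83·0.8)·0.7 − 15·0.8 − 50·1.4 − 50·1.9 = 0 → M_P = 208.3 kN·m.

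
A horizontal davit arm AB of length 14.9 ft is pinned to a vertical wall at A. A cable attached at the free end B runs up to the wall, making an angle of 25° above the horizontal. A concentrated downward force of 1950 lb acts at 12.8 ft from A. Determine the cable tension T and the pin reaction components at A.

ΣM about A: T·sin25°·14.9 − 1950·12.8 = 0 → T = 24960/(14.9·0.422618) = 3963.79 ≈ 3964 lb.
ΣF_x = 0: A_x − T·cos25° = 0 → A_x = 3963.79 × 0.906308 = 3592 lb.
ΣF_y = 0: A_y + T·sin25° − 1950 = 0 → A_y = 1950 − 3963.79 × 0.422618 = 274.8 lb.

T = 3964 lb, A_x = 3592 lb, A_y = 274.8 lb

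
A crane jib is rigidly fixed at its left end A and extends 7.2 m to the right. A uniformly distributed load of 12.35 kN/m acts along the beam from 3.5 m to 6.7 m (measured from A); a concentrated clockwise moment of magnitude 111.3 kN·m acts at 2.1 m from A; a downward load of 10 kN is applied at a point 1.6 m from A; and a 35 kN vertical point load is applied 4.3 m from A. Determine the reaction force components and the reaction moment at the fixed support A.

A_x = 0, A_y = 84.52 kN, M_A = 479.4 kN·m

Resultant of the distributed load: 12.35 × 3.2 = 39.52 kN at 5.1 m from A.
ΣF_x = 0: A_x = 0.
ΣF_y = 0: A_y − 12.35·3.2 − 10 − 35 = 0 → A_y = 84.52 kN.
ΣM about A: M_A − (12.35·3.2)·5.1 − 111.3 − 10·1.6 − 35·4.3 = 0 → M_A = 479.4 kN·m.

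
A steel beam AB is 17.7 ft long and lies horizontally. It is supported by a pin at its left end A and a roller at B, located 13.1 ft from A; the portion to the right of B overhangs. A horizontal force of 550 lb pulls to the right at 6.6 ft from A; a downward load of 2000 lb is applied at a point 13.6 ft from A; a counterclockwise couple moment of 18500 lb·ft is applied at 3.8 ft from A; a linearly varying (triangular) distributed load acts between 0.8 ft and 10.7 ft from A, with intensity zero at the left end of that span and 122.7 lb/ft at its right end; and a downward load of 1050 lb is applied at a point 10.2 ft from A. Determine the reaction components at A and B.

Resultant of the triangular load: ½ × 122.7 × 9.9 = 607.365 lb, acting at 7.4 ft from A (one-third of the span from the peak).
Moments about A: B_y·13.1 − 2000·13.6 + 18500 − (½·122.7·9.9)·7.4 − 1050·10.2 = 0 → B_y = 23904.501/13.1 = 1824.77 ≈ 1825 lb.
ΣF_y = 0: A_y + 1824.77 − 2000 − ½·122.7·9.9 − 1050 = 0 → A_y = 1833 lb.
ΣF_x = 0: A_x + 550 = 0 → A_x = -550.0 lb.

A_x = -550.0 lb, A_y = 1833 lb, B_y = 1825 lb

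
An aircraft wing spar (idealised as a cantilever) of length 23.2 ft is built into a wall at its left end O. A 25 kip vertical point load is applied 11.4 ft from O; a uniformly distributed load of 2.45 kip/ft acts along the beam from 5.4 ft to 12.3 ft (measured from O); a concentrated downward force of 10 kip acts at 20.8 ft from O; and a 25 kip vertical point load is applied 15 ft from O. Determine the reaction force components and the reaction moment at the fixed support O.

O_x = 0, O_y = 76.91 kip, M_O = 1018 kip·ft

Resultant of the distributed load: 2.45 × 6.9 = 16.905 kip at 8.85 ft from O.
ΣF_x = 0: O_x = 0.
ΣF_y = 0: O_y − 25 − 2.45·6.9 − 10 − 25 = 0 → O_y = 76.91 kip.
ΣM about O: M_O − 25·11.4 − (2.45·6.9)·8.85 − 10·20.8 − 25·15 = 0 → M_O = 1018 kip·ft.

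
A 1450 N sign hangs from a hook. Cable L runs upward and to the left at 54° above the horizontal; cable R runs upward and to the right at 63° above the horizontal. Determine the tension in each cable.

T_L = 738.8 N, T_R = 956.5 N

ΣF_x = 0: −T_L·cos54° + T_R·cos63° = 0 → T_R = 1.29471·T_L.
ΣF_y = 0: T_L·sin54° + T_R·sin63° = 1450.
Substitute: T_L·(0.809017 + 1.29471·0.891007) = 1450 → T_L = 738.811 ≈ 738.8 N.
Then T_R = 1.29471 × 738.811 = 956.5 N.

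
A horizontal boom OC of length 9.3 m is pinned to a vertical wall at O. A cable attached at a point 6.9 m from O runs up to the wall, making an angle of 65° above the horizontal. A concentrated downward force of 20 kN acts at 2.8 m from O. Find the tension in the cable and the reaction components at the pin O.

ΣM about O: T·sin65°·6.9 − 20·2.8 = 0 → T = 56/(6.9·0.906308) = 8.95495 ≈ 8.955 kN.
ΣF_x = 0: O_x − T·cos65° = 0 → O_x = 8.95495 × 0.422618 = 3.785 kN.
ΣF_y = 0: O_y + T·sin65° − 20 = 0 → O_y = 20 − 8.95495 × 0.906308 = 11.88 kN.

T = 8.955 kN, O_x = 3.785 kN, O_y = 11.88 kN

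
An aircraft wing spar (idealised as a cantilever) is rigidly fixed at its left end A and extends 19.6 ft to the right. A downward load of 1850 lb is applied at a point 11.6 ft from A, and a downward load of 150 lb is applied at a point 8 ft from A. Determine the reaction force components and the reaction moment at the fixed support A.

A_x = 0, A_y = 2000 lb, M_A = 22660 lb·ft

ΣF_x = 0: A_x = 0.
ΣF_y = 0: A_y − 1850 − 150 = 0 → A_y = 2000 lb.
ΣM about A: M_A − 1850·11.6 − 150·8 = 0 → M_A = 22660 lb·ft.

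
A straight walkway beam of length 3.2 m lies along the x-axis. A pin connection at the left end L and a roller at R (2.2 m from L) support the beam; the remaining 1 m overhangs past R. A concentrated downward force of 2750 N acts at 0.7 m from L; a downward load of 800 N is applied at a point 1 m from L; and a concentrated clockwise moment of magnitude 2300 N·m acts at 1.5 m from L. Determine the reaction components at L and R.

L_x = 0, L_y = 1266 N, R_y = 2284 N

Moments about L: R_y·2.2 − 2750·0.7 − 800·1 − 2300 = 0 → R_y = 5025/2.2 = 2284.09 ≈ 2284 N.
ΣF_y = 0: L_y + 2284.09 − 2750 − 800 = 0 → L_y = 1266 N.
ΣF_x = 0: no horizontal applied forces, so L_x = 0.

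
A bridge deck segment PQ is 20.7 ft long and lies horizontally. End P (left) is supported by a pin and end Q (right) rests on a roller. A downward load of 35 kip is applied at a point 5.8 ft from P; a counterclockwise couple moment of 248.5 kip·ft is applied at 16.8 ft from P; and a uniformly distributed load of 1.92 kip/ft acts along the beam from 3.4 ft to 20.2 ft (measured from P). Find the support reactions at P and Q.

P_x = 0, P_y = 51.07 kip, Q_y = 16.19 kip

Resultant of the distributed load: 1.92 × 16.8 = 32.256 kip at 11.8 ft from P.
Taking moments about P: Q_y·20.7 − 35·5.8 + 248.5 − (1.92·16.8)·11.8 = 0 → Q_y = 335.1208/20.7 = 16.1894 ≈ 16.19 kip.
ΣF_y = 0: P_y + 16.1894 − 35 − 1.92·16.8 = 0 → P_y = 51.07 kip.
ΣF_x = 0: no horizontal applied forces, so P_x = 0.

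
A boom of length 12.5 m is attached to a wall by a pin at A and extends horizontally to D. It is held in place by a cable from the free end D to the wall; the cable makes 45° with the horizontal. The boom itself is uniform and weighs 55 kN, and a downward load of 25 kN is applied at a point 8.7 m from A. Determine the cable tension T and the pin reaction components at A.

T = 63.50 kN, A_x = 44.90 kN, A_y = 35.10 kN

ΣM about A: T·sin45°·12.5 − 55·6.25 − 25·8.7 = 0 → T = 561.25/(12.5·0.707107) = 63.4982 ≈ 63.50 kN.
ΣF_x = 0: A_x − T·cos45° = 0 → A_x = 63.4982 × 0.707107 = 44.90 kN.
ΣF_y = 0: A_y + T·sin45° − 55 − 25 = 0 → A_y = 80 − 63.4982 × 0.707107 = 35.10 kN.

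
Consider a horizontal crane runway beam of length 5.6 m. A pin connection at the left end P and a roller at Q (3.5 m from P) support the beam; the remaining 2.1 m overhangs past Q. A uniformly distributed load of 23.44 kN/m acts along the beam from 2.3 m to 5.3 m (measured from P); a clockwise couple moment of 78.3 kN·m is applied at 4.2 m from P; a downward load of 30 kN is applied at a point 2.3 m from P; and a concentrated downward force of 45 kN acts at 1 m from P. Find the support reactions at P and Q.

P_x = 0, P_y = 14.03 kN, Q_y = 131.3 kN

Resultant of the distributed load: 23.44 × 3 = 70.32 kN at 3.8 m from P.
Taking moments about P: Q_y·3.5 − (23.44·3)·3.8 − 78.3 − 30·2.3 − 45·1 = 0 → Q_y = 459.516/3.5 = 131.29 ≈ 131.3 kN.
ΣF_y = 0: P_y + 131.29 − 23.44·3 − 30 − 45 = 0 → P_y = 14.03 kN.
ΣF_x = 0: no horizontal applied forces, so P_x = 0.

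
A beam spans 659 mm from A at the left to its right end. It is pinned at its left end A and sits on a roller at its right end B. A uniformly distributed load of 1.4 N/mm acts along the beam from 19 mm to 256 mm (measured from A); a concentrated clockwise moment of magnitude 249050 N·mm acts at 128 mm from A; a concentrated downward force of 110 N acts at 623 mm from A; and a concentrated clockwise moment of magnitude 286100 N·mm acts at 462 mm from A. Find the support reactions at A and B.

A_x = 0, A_y = -543.5 N, B_y = 985.3 N

Resultant of the distributed load: 1.4 × 237 = 331.8 N at 137.5 mm from A.
Moments about A: B_y·659 − (1.4·237)·137.5 − 249050 − 110·623 − 286100 = 0 → B_y = 649302.5/659 = 985.285 ≈ 985.3 N.
ΣF_y = 0: A_y + 985.285 − 1.4·237 − 110 = 0 → A_y = -543.5 N.
ΣF_x = 0: no horizontal applied forces, so A_x = 0.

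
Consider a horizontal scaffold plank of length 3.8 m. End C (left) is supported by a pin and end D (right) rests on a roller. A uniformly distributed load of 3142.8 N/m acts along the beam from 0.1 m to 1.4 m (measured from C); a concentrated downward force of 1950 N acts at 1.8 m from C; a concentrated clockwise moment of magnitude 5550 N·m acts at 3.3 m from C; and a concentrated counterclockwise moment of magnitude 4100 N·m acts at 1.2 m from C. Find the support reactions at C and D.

Resultant of the distributed load: 3142.8 × 1.3 = 4085.64 N at 0.75 m from C.
ΣM about C: D_y·3.8 − (3142.8·1.3)·0.75 − 1950·1.8 − 5550 + 4100 = 0 → D_y = 8024.23/3.8 = 2111.64 ≈ 2112 N.
ΣF_y = 0: C_y + 2111.64 − 3142.8·1.3 − 1950 = 0 → C_y = 3924 N.
ΣF_x = 0: no horizontal applied forces, so C_x = 0.

C_x = 0, C_y = 3924 N, D_y = 2112 N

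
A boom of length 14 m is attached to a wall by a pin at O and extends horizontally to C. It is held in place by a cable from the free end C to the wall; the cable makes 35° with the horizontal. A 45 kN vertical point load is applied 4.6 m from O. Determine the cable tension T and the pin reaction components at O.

ΣM about O: T·sin35°·14 − 45·4.6 = 0 → T = 207/(14·0.573576) = 25.7781 ≈ 25.78 kN.
ΣF_x = 0: O_x − T·cos35° = 0 → O_x = 25.7781 × 0.819152 = 21.12 kN.
ΣF_y = 0: O_y + T·sin35° − 45 = 0 → O_y = 45 − 25.7781 × 0.573576 = 30.21 kN.

T = 25.78 kN, O_x = 21.12 kN, O_y = 30.21 kN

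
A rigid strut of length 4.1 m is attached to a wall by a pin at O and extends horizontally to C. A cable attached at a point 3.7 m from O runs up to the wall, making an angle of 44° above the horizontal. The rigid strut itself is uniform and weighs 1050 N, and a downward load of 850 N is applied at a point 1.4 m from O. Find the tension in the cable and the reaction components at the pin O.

ΣM about O: T·sin44°·3.7 − 1050·2.05 − 850·1.4 = 0 → T = 3342.5/(3.7·0.694658) = 1300.46 ≈ 1300 N.
ΣF_x = 0: O_x − T·cos44° = 0 → O_x = 1300.46 × 0.71934 = 935.5 N.
ΣF_y = 0: O_y + T·sin44° − 1050 − 850 = 0 → O_y = 1900 − 1300.46 × 0.694658 = 996.6 N.

T = 1300 N, O_x = 935.5 N, O_y = 996.6 N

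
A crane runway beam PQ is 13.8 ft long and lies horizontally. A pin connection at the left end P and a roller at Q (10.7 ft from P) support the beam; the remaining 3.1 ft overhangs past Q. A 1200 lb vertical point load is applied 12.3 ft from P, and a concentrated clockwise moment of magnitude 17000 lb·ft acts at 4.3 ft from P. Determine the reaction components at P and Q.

ΣM about P: Q_y·10.7 − 1200·12.3 − 17000 = 0 → Q_y = 31760/10.7 = 2968.22 ≈ 2968 lb.
ΣF_y = 0: P_y + 2968.22 − 1200 = 0 → P_y = -1768 lb.
ΣF_x = 0: no horizontal applied forces, so P_x = 0.

P_x = 0, P_y = -1768 lb, Q_y = 2968 lb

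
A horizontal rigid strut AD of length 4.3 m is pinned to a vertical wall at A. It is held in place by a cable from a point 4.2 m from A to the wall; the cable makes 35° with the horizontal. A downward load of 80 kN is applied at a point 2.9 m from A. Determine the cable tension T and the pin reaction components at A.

T = 96.30 kN, A_x = 78.89 kN, A_y = 24.76 kN

ΣM about A: T·sin35°·4.2 − 80·2.9 = 0 → T = 232/(4.2·0.573576) = 96.3048 ≈ 96.30 kN.
ΣF_x = 0: A_x − T·cos35° = 0 → A_x = 96.3048 × 0.819152 = 78.89 kN.
ΣF_y = 0: A_y + T·sin35° − 80 = 0 → A_y = 80 − 96.3048 × 0.573576 = 24.76 kN.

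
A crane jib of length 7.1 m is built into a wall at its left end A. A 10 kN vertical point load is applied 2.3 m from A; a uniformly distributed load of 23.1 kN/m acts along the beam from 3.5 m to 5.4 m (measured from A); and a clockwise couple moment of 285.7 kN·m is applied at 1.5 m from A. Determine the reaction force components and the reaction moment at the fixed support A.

Resultant of the distributed load: 23.1 × 1.9 = 43.89 kN at 4.45 m from A.
ΣF_x = 0: A_x = 0.
ΣF_y = 0: A_y − 10 − 23.1·1.9 = 0 → A_y = 53.89 kN.
ΣM about A: M_A − 10·2.3 − (23.1·1.9)·4.45 − 285.7 = 0 → M_A = 504.0 kN·m.

A_x = 0, A_y = 53.89 kN, M_A = 504.0 kN·m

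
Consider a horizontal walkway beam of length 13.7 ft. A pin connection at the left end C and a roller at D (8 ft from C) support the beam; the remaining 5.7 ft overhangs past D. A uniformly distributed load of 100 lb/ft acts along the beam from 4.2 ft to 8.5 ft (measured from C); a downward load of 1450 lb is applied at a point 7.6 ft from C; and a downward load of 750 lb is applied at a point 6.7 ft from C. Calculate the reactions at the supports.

C_x = 0, C_y = 283.1 lb, D_y = 2347 lb

Resultant of the distributed load: 100 × 4.3 = 430 lb at 6.35 ft from C.
Moments about C: D_y·8 − (100·4.3)·6.35 − 1450·7.6 − 750·6.7 = 0 → D_y = 18775.5/8 = 2346.94 ≈ 2347 lb.
ΣF_y = 0: C_y + 2346.94 − 100·4.3 − 1450 − 750 = 0 → C_y = 283.1 lb.
ΣF_x = 0: no horizontal applied forces, so C_x = 0.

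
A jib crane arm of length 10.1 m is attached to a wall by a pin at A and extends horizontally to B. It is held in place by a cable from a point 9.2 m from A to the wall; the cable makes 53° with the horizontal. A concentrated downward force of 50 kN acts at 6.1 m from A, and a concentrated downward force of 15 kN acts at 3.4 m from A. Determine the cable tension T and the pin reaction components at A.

T = 48.45 kN, A_x = 29.16 kN, A_y = 26.30 kN

ΣM about A: T·sin53°·9.2 − 50·6.1 − 15·3.4 = 0 → T = 356/(9.2·0.798636) = 48.4522 ≈ 48.45 kN.
ΣF_x = 0: A_x − T·cos53° = 0 → A_x = 48.4522 × 0.601815 = 29.16 kN.
ΣF_y = 0: A_y + T·sin53° − 50 − 15 = 0 → A_y = 65 − 48.4522 × 0.798636 = 26.30 kN.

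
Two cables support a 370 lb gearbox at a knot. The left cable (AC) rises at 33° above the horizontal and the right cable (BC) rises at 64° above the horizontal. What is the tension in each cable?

T_AC = 163.4 lb, T_BC = 312.6 lb

ΣF_x = 0: −T_AC·cos33° + T_BC·cos64° = 0 → T_BC = 1.91315·T_AC.
ΣF_y = 0: T_AC·sin33° + T_BC·sin64° = 370.
Substitute: T_AC·(0.544639 + 1.91315·0.898794) = 370 → T_AC = 163.416 ≈ 163.4 lb.
Then T_BC = 1.91315 × 163.416 = 312.6 lb.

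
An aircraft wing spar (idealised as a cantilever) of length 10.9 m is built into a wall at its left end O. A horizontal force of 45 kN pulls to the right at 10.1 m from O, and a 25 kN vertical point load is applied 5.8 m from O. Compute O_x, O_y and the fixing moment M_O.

O_x = -45.00 kN, O_y = 25.00 kN, M_O = 145.0 kN·m

ΣF_x = 0: O_x + 45 = 0 → O_x = -45.00 kN.
ΣF_y = 0: O_y − 25 = 0 → O_y = 25.00 kN.
ΣM about O: M_O − 25·5.8 = 0 → M_O = 145.0 kN·m.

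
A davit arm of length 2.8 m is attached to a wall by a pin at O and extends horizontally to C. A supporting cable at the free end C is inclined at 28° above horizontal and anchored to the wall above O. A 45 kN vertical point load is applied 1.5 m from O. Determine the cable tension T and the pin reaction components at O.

ΣM about O: T·sin28°·2.8 − 45·1.5 = 0 → T = 67.5/(2.8·0.469472) = 51.3495 ≈ 51.35 kN.
ΣF_x = 0: O_x − T·cos28° = 0 → O_x = 51.3495 × 0.882948 = 45.34 kN.
ΣF_y = 0: O_y + T·sin28° − 45 = 0 → O_y = 45 − 51.3495 × 0.469472 = 20.89 kN.

T = 51.35 kN, O_x = 45.34 kN, O_y = 20.89 kN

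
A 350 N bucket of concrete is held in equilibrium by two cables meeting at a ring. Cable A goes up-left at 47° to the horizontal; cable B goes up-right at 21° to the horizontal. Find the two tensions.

T_A = 352.4 N, T_B = 257.4 N

ΣF_x = 0: −T_A·cos47° + T_B·cos21° = 0 → T_B = 0.730519·T_A.
ΣF_y = 0: T_A·sin47° + T_B·sin21° = 350.
Substitute: T_A·(0.731354 + 0.730519·0.358368) = 350 → T_A = 352.415 ≈ 352.4 N.
Then T_B = 0.730519 × 352.415 = 257.4 N.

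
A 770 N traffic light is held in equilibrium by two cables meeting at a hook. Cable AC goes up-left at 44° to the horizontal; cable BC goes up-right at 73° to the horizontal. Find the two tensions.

ΣF_x = 0: −T_AC·cos44° + T_BC·cos73° = 0 → T_BC = 2.46036·T_AC.
ΣF_y = 0: T_AC·sin44° + T_BC·sin73° = 770.
Substitute: T_AC·(0.694658 + 2.46036·0.956305) = 770 → T_AC = 252.665 ≈ 252.7 N.
Then T_BC = 2.46036 × 252.665 = 621.6 N.

T_AC = 252.7 N, T_BC = 621.6 N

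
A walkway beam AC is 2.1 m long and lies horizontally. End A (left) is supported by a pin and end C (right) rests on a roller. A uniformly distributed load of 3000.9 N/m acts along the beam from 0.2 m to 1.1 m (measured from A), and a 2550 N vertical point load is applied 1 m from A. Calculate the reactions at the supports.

A_x = 0, A_y = 3201 N, C_y = 2050 N

Resultant of the distributed load: 3000.9 × 0.9 = 2700.81 N at 0.65 m from A.
Taking moments about A: C_y·2.1 − (3000.9·0.9)·0.65 − 2550·1 = 0 → C_y = 4305.5265/2.1 = 2050.25 ≈ 2050 N.
ΣF_y = 0: A_y + 2050.25 − 3000.9·0.9 − 2550 = 0 → A_y = 3201 N.
ΣF_x = 0: no horizontal applied forces, so A_x = 0.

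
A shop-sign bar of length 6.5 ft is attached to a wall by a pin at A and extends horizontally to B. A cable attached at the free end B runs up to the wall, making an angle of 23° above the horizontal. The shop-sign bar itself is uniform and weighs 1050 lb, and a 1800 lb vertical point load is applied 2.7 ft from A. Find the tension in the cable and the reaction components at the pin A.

T = 3257 lb, A_x = 2998 lb, A_y = 1577 lb

ΣM about A: T·sin23°·6.5 − 1050·3.25 − 1800·2.7 = 0 → T = 8272.5/(6.5·0.390731) = 3257.21 ≈ 3257 lb.
ΣF_x = 0: A_x − T·cos23° = 0 → A_x = 3257.21 × 0.920505 = 2998 lb.
ΣF_y = 0: A_y + T·sin23° − 1050 − 1800 = 0 → A_y = 2850 − 3257.21 × 0.390731 = 1577 lb.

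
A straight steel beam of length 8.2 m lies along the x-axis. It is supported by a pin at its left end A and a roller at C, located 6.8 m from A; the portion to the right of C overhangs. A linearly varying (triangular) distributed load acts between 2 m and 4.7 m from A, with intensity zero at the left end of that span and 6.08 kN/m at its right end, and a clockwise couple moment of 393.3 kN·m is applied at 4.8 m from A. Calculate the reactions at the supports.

Resultant of the triangular load: ½ × 6.08 × 2.7 = 8.208 kN, acting at 3.8 m from A (one-third of the span from the peak).
Moments about A: C_y·6.8 − (½·6.08·2.7)·3.8 − 393.3 = 0 → C_y = 424.4904/6.8 = 62.4251 ≈ 62.43 kN.
ΣF_y = 0: A_y + 62.4251 − ½·6.08·2.7 = 0 → A_y = -54.22 kN.
ΣF_x = 0: no horizontal applied forces, so A_x = 0.

A_x = 0, A_y = -54.22 kN, C_y = 62.43 kN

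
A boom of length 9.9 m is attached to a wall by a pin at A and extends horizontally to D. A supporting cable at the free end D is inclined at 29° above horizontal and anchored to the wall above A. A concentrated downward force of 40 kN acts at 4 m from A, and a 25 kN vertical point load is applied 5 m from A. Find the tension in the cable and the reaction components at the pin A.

T = 59.38 kN, A_x = 51.93 kN, A_y = 36.21 kN

ΣM about A: T·sin29°·9.9 − 40·4 − 25·5 = 0 → T = 285/(9.9·0.48481) = 59.3797 ≈ 59.38 kN.
ΣF_x = 0: A_x − T·cos29° = 0 → A_x = 59.3797 × 0.87462 = 51.93 kN.
ΣF_y = 0: A_y + T·sin29° − 40 − 25 = 0 → A_y = 65 − 59.3797 × 0.48481 = 36.21 kN.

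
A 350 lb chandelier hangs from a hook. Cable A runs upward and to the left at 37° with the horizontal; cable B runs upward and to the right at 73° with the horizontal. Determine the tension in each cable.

ΣF_x = 0: −T_A·cos37° + T_B·cos73° = 0 → T_B = 2.73158·T_A.
ΣF_y = 0: T_A·sin37° + T_B·sin73° = 350.
Substitute: T_A·(0.601815 + 2.73158·0.956305) = 350 → T_A = 108.897 ≈ 108.9 lb.
Then T_B = 2.73158 × 108.897 = 297.5 lb.

T_A = 108.9 lb, T_B = 297.5 lb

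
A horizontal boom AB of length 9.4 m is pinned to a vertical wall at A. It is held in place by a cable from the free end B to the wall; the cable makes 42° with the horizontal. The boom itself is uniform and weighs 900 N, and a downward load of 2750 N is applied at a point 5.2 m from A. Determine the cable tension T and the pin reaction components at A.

ΣM about A: T·sin42°·9.4 − 900·4.7 − 2750·5.2 = 0 → T = 18530/(9.4·0.669131) = 2946.02 ≈ 2946 N.
ΣF_x = 0: A_x − T·cos42° = 0 → A_x = 2946.02 × 0.743145 = 2189 N.
ΣF_y = 0: A_y + T·sin42° − 900 − 2750 = 0 → A_y = 3650 − 2946.02 × 0.669131 = 1679 N.

T = 2946 N, A_x = 2189 N, A_y = 1679 N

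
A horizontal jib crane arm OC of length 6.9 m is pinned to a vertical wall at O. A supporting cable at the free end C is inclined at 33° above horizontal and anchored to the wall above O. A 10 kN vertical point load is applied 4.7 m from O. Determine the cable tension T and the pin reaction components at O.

T = 12.51 kN, O_x = 10.49 kN, O_y = 3.188 kN

ΣM about O: T·sin33°·6.9 − 10·4.7 = 0 → T = 47/(6.9·0.544639) = 12.5066 ≈ 12.51 kN.
ΣF_x = 0: O_x − T·cos33° = 0 → O_x = 12.5066 × 0.838671 = 10.49 kN.
ΣF_y = 0: O_y + T·sin33° − 10 = 0 → O_y = 10 − 12.5066 × 0.544639 = 3.188 kN.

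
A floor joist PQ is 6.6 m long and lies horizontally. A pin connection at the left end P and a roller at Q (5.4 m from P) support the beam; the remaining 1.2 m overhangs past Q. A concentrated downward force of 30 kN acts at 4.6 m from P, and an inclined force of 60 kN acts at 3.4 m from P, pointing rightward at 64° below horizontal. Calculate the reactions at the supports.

ΣM about P: Q_y·5.4 − 30·4.6 − 60·sin64°·3.4 = 0 → Q_y = 321.354/5.4 = 59.51 kN.
ΣF_y = 0: P_y + 59.51 − 30 − 60·sin64° = 0 → P_y = 24.42 kN.
ΣF_x = 0: P_x + 60·cos64° = 0 → P_x = -26.30 kN.

P_x = -26.30 kN, P_y = 24.42 kN, Q_y = 59.51 kN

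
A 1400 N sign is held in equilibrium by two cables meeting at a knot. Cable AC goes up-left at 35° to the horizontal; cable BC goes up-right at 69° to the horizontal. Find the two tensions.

ΣF_x = 0: −T_AC·cos35° + T_BC·cos69° = 0 → T_BC = 2.28578·T_AC.
ΣF_y = 0: T_AC·sin35° + T_BC·sin69° = 1400.
Substitute: T_AC·(0.573576 + 2.28578·0.93358) = 1400 → T_AC = 517.076 ≈ 517.1 N.
Then T_BC = 2.28578 × 517.076 = 1182 N.

T_AC = 517.1 N, T_BC = 1182 N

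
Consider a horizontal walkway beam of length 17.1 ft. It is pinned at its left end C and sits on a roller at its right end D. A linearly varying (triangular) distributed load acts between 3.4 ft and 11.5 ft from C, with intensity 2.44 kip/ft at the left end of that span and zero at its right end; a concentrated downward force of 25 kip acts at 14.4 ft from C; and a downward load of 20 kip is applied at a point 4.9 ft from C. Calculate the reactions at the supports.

Resultant of the triangular load: ½ × 2.44 × 8.1 = 9.882 kip, acting at 6.1 ft from C (one-third of the span from the peak).
ΣM about C: D_y·17.1 − (½·2.44·8.1)·6.1 − 25·14.4 − 20·4.9 = 0 → D_y = 518.2802/17.1 = 30.3088 ≈ 30.31 kip.
ΣF_y = 0: C_y + 30.3088 − ½·2.44·8.1 − 25 − 20 = 0 → C_y = 24.57 kip.
ΣF_x = 0: no horizontal applied forces, so C_x = 0.

C_x = 0, C_y = 24.57 kip, D_y = 30.31 kip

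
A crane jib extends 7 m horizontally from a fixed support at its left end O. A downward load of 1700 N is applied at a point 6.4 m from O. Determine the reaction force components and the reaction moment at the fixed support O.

O_x = 0, O_y = 1700 N, M_O = 10880 N·m

ΣF_x = 0: O_x = 0.
ΣF_y = 0: O_y − 1700 = 0 → O_y = 1700 N.
ΣM about O: M_O − 1700·6.4 = 0 → M_O = 10880 N·m.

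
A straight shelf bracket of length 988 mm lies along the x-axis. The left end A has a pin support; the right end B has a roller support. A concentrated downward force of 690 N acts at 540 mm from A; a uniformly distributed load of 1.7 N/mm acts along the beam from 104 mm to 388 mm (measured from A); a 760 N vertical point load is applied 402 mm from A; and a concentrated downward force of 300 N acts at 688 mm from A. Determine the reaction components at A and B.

A_x = 0, A_y = 1217 N, B_y = 1015 N

Resultant of the distributed load: 1.7 × 284 = 482.8 N at 246 mm from A.
Taking moments about A: B_y·988 − 690·540 − (1.7·284)·246 − 760·402 − 300·688 = 0 → B_y = 1003288.8/988 = 1015.47 ≈ 1015 N.
ΣF_y = 0: A_y + 1015.47 − 690 − 1.7·284 − 760 − 300 = 0 → A_y = 1217 N.
ΣF_x = 0: no horizontal applied forces, so A_x = 0.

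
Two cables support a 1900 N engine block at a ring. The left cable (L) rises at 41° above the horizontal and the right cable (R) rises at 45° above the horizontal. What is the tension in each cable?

ΣF_x = 0: −T_L·cos41° + T_R·cos45° = 0 → T_R = 1.06732·T_L.
ΣF_y = 0: T_L·sin41° + T_R·sin45° = 1900.
Substitute: T_L·(0.656059 + 1.06732·0.707107) = 1900 → T_L = 1346.78 ≈ 1347 N.
Then T_R = 1.06732 × 1346.78 = 1437 N.

T_L = 1347 N, T_R = 1437 N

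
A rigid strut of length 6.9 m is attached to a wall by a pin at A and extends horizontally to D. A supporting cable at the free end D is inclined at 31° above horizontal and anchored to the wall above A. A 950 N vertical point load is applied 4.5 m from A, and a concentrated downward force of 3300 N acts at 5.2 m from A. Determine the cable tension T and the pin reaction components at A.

T = 6032 N, A_x = 5170 N, A_y = 1143 N

ΣM about A: T·sin31°·6.9 − 950·4.5 − 3300·5.2 = 0 → T = 21435/(6.9·0.515038) = 6031.64 ≈ 6032 N.
ΣF_x = 0: A_x − T·cos31° = 0 → A_x = 6031.64 × 0.857167 = 5170 N.
ΣF_y = 0: A_y + T·sin31° − 950 − 3300 = 0 → A_y = 4250 − 6031.64 × 0.515038 = 1143 N.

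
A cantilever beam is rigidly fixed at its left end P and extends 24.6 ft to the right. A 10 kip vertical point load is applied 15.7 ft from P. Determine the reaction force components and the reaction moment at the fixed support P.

ΣF_x = 0: P_x = 0.
ΣF_y = 0: P_y − 10 = 0 → P_y = 10.00 kip.
ΣM about P: M_P − 10·15.7 = 0 → M_P = 157.0 kip·ft.

P_x = 0, P_y = 10.00 kip, M_P = 157.0 kip·ft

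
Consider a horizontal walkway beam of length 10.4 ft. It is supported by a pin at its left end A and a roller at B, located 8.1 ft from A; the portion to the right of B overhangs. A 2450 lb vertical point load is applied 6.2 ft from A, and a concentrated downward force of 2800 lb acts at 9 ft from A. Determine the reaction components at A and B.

A_x = 0, A_y = 263.6 lb, B_y = 4986 lb

Moments about A: B_y·8.1 − 2450·6.2 − 2800·9 = 0 → B_y = 40390/8.1 = 4986.42 ≈ 4986 lb.
ΣF_y = 0: A_y + 4986.42 − 2450 − 2800 = 0 → A_y = 263.6 lb.
ΣF_x = 0: no horizontal applied forces, so A_x = 0.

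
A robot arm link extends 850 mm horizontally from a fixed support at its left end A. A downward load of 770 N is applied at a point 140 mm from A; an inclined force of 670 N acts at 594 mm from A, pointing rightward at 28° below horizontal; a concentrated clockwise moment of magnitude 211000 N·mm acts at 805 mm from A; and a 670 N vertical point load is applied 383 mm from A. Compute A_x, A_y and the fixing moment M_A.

A_x = -591.6 N, A_y = 1755 N, M_A = 762300 N·mm

ΣF_x = 0: A_x + 670·cos28° = 0 → A_x = -591.6 N.
ΣF_y = 0: A_y − 770 − 670·sin28° − 670 = 0 → A_y = 1755 N.
ΣM about A: M_A − 770·140 − 670·sin28°·594 − 211000 − 670·383 = 0 → M_A = 762300 N·mm.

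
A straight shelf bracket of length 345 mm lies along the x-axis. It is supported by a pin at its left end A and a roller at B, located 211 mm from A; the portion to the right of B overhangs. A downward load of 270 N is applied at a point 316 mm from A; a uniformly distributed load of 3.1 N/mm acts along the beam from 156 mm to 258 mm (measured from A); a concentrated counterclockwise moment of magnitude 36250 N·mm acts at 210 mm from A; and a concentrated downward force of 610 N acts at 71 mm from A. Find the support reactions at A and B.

Resultant of the distributed load: 3.1 × 102 = 316.2 N at 207 mm from A.
Moments about A: B_y·211 − 270·316 − (3.1·102)·207 + 36250 − 610·71 = 0 → B_y = 157833.4/211 = 748.026 ≈ 748.0 N.
ΣF_y = 0: A_y + 748.026 − 270 − 3.1·102 − 610 = 0 → A_y = 448.2 N.
ΣF_x = 0: no horizontal applied forces, so A_x = 0.

A_x = 0, A_y = 448.2 N, B_y = 748.0 N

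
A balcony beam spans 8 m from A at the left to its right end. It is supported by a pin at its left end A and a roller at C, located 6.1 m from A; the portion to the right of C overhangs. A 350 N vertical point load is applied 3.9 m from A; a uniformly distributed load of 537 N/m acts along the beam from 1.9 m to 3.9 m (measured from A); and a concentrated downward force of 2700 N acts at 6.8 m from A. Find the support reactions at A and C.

A_x = 0, A_y = 379.8 N, C_y = 3744 N

Resultant of the distributed load: 537 × 2 = 1074 N at 2.9 m from A.
Moments about A: C_y·6.1 − 350·3.9 − (537·2)·2.9 − 2700·6.8 = 0 → C_y = 22839.6/6.1 = 3744.2 ≈ 3744 N.
ΣF_y = 0: A_y + 3744.2 − 350 − 537·2 − 2700 = 0 → A_y = 379.8 N.
ΣF_x = 0: no horizontal applied forces, so A_x = 0.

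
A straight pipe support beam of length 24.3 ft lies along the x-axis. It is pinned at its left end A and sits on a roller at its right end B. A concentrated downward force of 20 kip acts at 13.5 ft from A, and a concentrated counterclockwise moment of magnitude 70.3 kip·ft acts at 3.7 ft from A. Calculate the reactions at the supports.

Moments about A: B_y·24.3 − 20·13.5 + 70.3 = 0 → B_y = 199.7/24.3 = 8.21811 ≈ 8.218 kip.
ΣF_y = 0: A_y + 8.21811 − 20 = 0 → A_y = 11.78 kip.
ΣF_x = 0: no horizontal applied forces, so A_x = 0.

A_x = 0, A_y = 11.78 kip, B_y = 8.218 kip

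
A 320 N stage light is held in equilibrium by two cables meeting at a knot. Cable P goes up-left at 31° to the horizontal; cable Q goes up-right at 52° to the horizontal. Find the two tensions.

ΣF_x = 0: −T_P·cos31° + T_Q·cos52° = 0 → T_Q = 1.39227·T_P.
ΣF_y = 0: T_P·sin31° + T_Q·sin52° = 320.
Substitute: T_P·(0.515038 + 1.39227·0.788011) = 320 → T_P = 198.491 ≈ 198.5 N.
Then T_Q = 1.39227 × 198.491 = 276.4 N.

T_P = 198.5 N, T_Q = 276.4 N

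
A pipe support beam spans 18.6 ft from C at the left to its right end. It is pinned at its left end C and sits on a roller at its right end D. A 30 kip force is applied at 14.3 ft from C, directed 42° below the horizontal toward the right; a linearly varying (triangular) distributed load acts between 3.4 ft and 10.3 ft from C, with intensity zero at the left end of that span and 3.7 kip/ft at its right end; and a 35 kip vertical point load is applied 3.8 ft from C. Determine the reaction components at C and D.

Resultant of the triangular load: ½ × 3.7 × 6.9 = 12.765 kip, acting at 8 ft from C (one-third of the span from the peak).
Taking moments about C: D_y·18.6 − 30·sin42°·14.3 − (½·3.7·6.9)·8 − 35·3.8 = 0 → D_y = 522.177/18.6 = 28.074 ≈ 28.07 kip.
ΣF_y = 0: C_y + 28.074 − 30·sin42° − ½·3.7·6.9 − 35 = 0 → C_y = 39.76 kip.
ΣF_x = 0: C_x + 30·cos42° = 0 → C_x = -22.29 kip.

C_x = -22.29 kip, C_y = 39.76 kip, D_y = 28.07 kip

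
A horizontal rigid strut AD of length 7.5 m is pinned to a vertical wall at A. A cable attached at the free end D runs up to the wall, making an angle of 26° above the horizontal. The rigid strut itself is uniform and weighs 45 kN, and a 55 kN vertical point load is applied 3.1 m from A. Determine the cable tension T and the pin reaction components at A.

ΣM about A: T·sin26°·7.5 − 45·3.75 − 55·3.1 = 0 → T = 339.25/(7.5·0.438371) = 103.185 ≈ 103.2 kN.
ΣF_x = 0: A_x − T·cos26° = 0 → A_x = 103.185 × 0.898794 = 92.74 kN.
ΣF_y = 0: A_y + T·sin26° − 45 − 55 = 0 → A_y = 100 − 103.185 × 0.438371 = 54.77 kN.

T = 103.2 kN, A_x = 92.74 kN, A_y = 54.77 kN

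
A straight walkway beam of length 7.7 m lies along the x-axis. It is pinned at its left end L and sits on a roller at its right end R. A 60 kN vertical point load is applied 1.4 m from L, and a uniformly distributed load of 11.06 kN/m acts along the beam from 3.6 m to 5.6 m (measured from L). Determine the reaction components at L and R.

L_x = 0, L_y = 58.00 kN, R_y = 24.12 kN

Resultant of the distributed load: 11.06 × 2 = 22.12 kN at 4.6 m from L.
Taking moments about L: R_y·7.7 − 60·1.4 − (11.06·2)·4.6 = 0 → R_y = 185.752/7.7 = 24.1236 ≈ 24.12 kN.
ΣF_y = 0: L_y + 24.1236 − 60 − 11.06·2 = 0 → L_y = 58.00 kN.
ΣF_x = 0: no horizontal applied forces, so L_x = 0.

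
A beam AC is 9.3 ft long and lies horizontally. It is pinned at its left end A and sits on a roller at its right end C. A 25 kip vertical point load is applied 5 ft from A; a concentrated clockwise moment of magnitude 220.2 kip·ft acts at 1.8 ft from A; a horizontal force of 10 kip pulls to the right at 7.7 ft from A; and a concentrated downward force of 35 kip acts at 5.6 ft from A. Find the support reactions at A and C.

Taking moments about A: C_y·9.3 − 25·5 − 220.2 − 35·5.6 = 0 → C_y = 541.2/9.3 = 58.1935 ≈ 58.19 kip.
ΣF_y = 0: A_y + 58.1935 − 25 − 35 = 0 → A_y = 1.806 kip.
ΣF_x = 0: A_x + 10 = 0 → A_x = -10.00 kip.

A_x = -10.00 kip, A_y = 1.806 kip, C_y = 58.19 kip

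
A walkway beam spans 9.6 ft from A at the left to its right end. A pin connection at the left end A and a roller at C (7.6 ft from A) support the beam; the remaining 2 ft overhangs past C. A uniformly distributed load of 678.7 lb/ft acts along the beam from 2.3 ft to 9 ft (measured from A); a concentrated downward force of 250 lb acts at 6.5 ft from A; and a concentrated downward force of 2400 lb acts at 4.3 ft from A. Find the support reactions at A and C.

A_x = 0, A_y = 2245 lb, C_y = 4952 lb

Resultant of the distributed load: 678.7 × 6.7 = 4547.29 lb at 5.65 ft from A.
Moments about A: C_y·7.6 − (678.7·6.7)·5.65 − 250·6.5 − 2400·4.3 = 0 → C_y = 37637.1885/7.6 = 4952.26 ≈ 4952 lb.
ΣF_y = 0: A_y + 4952.26 − 678.7·6.7 − 250 − 2400 = 0 → A_y = 2245 lb.
ΣF_x = 0: no horizontal applied forces, so A_x = 0.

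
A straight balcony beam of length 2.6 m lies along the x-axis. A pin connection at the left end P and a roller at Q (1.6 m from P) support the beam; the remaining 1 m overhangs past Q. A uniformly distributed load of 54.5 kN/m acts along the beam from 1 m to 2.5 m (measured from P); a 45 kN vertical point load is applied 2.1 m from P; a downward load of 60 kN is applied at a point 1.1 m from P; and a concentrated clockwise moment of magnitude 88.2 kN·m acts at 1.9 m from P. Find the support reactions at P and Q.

P_x = 0, P_y = -58.10 kN, Q_y = 244.9 kN

Resultant of the distributed load: 54.5 × 1.5 = 81.75 kN at 1.75 m from P.
Moments about P: Q_y·1.6 − (54.5·1.5)·1.75 − 45·2.1 − 60·1.1 − 88.2 = 0 → Q_y = 391.7625/1.6 = 244.852 ≈ 244.9 kN.
ΣF_y = 0: P_y + 244.852 − 54.5·1.5 − 45 − 60 = 0 → P_y = -58.10 kN.
ΣF_x = 0: no horizontal applied forces, so P_x = 0.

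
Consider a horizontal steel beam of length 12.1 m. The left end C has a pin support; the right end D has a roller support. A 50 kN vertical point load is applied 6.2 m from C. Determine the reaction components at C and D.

C_x = 0, C_y = 24.38 kN, D_y = 25.62 kN

ΣM about C: D_y·12.1 − 50·6.2 = 0 → D_y = 310/12.1 = 25.6198 ≈ 25.62 kN.
ΣF_y = 0: C_y + 25.6198 − 50 = 0 → C_y = 24.38 kN.
ΣF_x = 0: no horizontal applied forces, so C_x = 0.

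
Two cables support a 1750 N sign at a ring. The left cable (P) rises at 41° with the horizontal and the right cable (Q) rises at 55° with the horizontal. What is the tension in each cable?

ΣF_x = 0: −T_P·cos41° + T_Q·cos55° = 0 → T_Q = 1.3158·T_P.
ΣF_y = 0: T_P·sin41° + T_Q·sin55° = 1750.
Substitute: T_P·(0.656059 + 1.3158·0.819152) = 1750 → T_P = 1009.29 ≈ 1009 N.
Then T_Q = 1.3158 × 1009.29 = 1328 N.

T_P = 1009 N, T_Q = 1328 N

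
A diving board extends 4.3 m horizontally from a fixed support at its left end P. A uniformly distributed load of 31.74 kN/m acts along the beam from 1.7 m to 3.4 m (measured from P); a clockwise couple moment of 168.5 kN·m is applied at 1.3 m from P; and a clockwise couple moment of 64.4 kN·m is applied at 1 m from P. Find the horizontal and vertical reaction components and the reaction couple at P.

Resultant of the distributed load: 31.74 × 1.7 = 53.958 kN at 2.55 m from P.
ΣF_x = 0: P_x = 0.
ΣF_y = 0: P_y − 31.74·1.7 = 0 → P_y = 53.96 kN.
ΣM about P: M_P − (31.74·1.7)·2.55 − 168.5 − 64.4 = 0 → M_P = 370.5 kN·m.

P_x = 0, P_y = 53.96 kN, M_P = 370.5 kN·m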